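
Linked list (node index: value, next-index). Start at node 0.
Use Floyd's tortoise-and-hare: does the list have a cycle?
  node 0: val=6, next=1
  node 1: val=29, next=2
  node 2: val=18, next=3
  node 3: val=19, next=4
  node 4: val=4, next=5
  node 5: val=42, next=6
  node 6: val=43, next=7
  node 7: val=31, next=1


Floyd's tortoise (slow, +1) and hare (fast, +2):
  init: slow=0, fast=0
  step 1: slow=1, fast=2
  step 2: slow=2, fast=4
  step 3: slow=3, fast=6
  step 4: slow=4, fast=1
  step 5: slow=5, fast=3
  step 6: slow=6, fast=5
  step 7: slow=7, fast=7
  slow == fast at node 7: cycle detected

Cycle: yes


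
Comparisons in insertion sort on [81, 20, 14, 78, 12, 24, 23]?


Algorithm: insertion sort
Input: [81, 20, 14, 78, 12, 24, 23]
Sorted: [12, 14, 20, 23, 24, 78, 81]

16


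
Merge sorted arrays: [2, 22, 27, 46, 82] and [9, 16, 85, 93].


Take 2 from A
Take 9 from B
Take 16 from B
Take 22 from A
Take 27 from A
Take 46 from A
Take 82 from A

Merged: [2, 9, 16, 22, 27, 46, 82, 85, 93]


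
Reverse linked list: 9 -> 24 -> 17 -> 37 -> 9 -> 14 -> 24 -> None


Step 1: curr=9, set curr.next=prev(None) | reversed so far: 9
Step 2: curr=24, set curr.next=prev(9) | reversed so far: 24 -> 9
Step 3: curr=17, set curr.next=prev(24) | reversed so far: 17 -> 24 -> 9
Step 4: curr=37, set curr.next=prev(17) | reversed so far: 37 -> 17 -> 24 -> 9
Step 5: curr=9, set curr.next=prev(37) | reversed so far: 9 -> 37 -> 17 -> 24 -> 9
Step 6: curr=14, set curr.next=prev(9) | reversed so far: 14 -> 9 -> 37 -> 17 -> 24 -> 9
Step 7: curr=24, set curr.next=prev(14) | reversed so far: 24 -> 14 -> 9 -> 37 -> 17 -> 24 -> 9

24 -> 14 -> 9 -> 37 -> 17 -> 24 -> 9 -> None


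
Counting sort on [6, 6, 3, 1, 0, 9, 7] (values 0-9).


Input: [6, 6, 3, 1, 0, 9, 7]
Counts: [1, 1, 0, 1, 0, 0, 2, 1, 0, 1]

Sorted: [0, 1, 3, 6, 6, 7, 9]


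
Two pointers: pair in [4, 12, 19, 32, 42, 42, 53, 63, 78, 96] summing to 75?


lo=0(4)+hi=9(96)=100
lo=0(4)+hi=8(78)=82
lo=0(4)+hi=7(63)=67
lo=1(12)+hi=7(63)=75

Yes: 12+63=75


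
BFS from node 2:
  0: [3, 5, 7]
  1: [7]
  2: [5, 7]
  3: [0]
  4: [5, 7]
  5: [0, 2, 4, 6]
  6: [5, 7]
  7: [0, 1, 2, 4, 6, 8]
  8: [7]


Visit 2, enqueue [5, 7]
Visit 5, enqueue [0, 4, 6]
Visit 7, enqueue [1, 8]
Visit 0, enqueue [3]
Visit 4, enqueue []
Visit 6, enqueue []
Visit 1, enqueue []
Visit 8, enqueue []
Visit 3, enqueue []

BFS order: [2, 5, 7, 0, 4, 6, 1, 8, 3]


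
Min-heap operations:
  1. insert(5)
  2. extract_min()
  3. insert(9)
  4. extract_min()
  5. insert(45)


insert(5) -> [5]
extract_min()->5, []
insert(9) -> [9]
extract_min()->9, []
insert(45) -> [45]

Final heap: [45]


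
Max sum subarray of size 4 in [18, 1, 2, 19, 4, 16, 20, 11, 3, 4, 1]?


[0:4]: 40
[1:5]: 26
[2:6]: 41
[3:7]: 59
[4:8]: 51
[5:9]: 50
[6:10]: 38
[7:11]: 19

Max: 59 at [3:7]


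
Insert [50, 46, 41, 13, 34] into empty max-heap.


Insert 50: [50]
Insert 46: [50, 46]
Insert 41: [50, 46, 41]
Insert 13: [50, 46, 41, 13]
Insert 34: [50, 46, 41, 13, 34]

Final heap: [50, 46, 41, 13, 34]


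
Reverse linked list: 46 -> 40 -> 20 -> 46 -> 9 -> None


Step 1: curr=46, set curr.next=prev(None) | reversed so far: 46
Step 2: curr=40, set curr.next=prev(46) | reversed so far: 40 -> 46
Step 3: curr=20, set curr.next=prev(40) | reversed so far: 20 -> 40 -> 46
Step 4: curr=46, set curr.next=prev(20) | reversed so far: 46 -> 20 -> 40 -> 46
Step 5: curr=9, set curr.next=prev(46) | reversed so far: 9 -> 46 -> 20 -> 40 -> 46

9 -> 46 -> 20 -> 40 -> 46 -> None


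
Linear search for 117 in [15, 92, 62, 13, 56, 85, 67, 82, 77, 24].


i=0: 15!=117
i=1: 92!=117
i=2: 62!=117
i=3: 13!=117
i=4: 56!=117
i=5: 85!=117
i=6: 67!=117
i=7: 82!=117
i=8: 77!=117
i=9: 24!=117

Not found, 10 comps


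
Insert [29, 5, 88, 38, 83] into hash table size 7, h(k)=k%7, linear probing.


Insert 29: h=1 -> slot 1
Insert 5: h=5 -> slot 5
Insert 88: h=4 -> slot 4
Insert 38: h=3 -> slot 3
Insert 83: h=6 -> slot 6

Table: [None, 29, None, 38, 88, 5, 83]


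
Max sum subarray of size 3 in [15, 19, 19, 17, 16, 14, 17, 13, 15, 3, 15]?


[0:3]: 53
[1:4]: 55
[2:5]: 52
[3:6]: 47
[4:7]: 47
[5:8]: 44
[6:9]: 45
[7:10]: 31
[8:11]: 33

Max: 55 at [1:4]


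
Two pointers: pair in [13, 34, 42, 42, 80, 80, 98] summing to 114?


lo=0(13)+hi=6(98)=111
lo=1(34)+hi=6(98)=132
lo=1(34)+hi=5(80)=114

Yes: 34+80=114


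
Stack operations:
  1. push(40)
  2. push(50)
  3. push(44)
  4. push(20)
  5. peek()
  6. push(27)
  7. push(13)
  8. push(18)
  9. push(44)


push(40) -> [40]
push(50) -> [40, 50]
push(44) -> [40, 50, 44]
push(20) -> [40, 50, 44, 20]
peek()->20
push(27) -> [40, 50, 44, 20, 27]
push(13) -> [40, 50, 44, 20, 27, 13]
push(18) -> [40, 50, 44, 20, 27, 13, 18]
push(44) -> [40, 50, 44, 20, 27, 13, 18, 44]

Final stack: [40, 50, 44, 20, 27, 13, 18, 44]


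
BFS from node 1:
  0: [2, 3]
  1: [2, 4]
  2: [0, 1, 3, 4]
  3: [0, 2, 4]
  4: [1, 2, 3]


Visit 1, enqueue [2, 4]
Visit 2, enqueue [0, 3]
Visit 4, enqueue []
Visit 0, enqueue []
Visit 3, enqueue []

BFS order: [1, 2, 4, 0, 3]


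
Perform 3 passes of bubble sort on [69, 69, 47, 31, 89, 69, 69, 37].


Initial: [69, 69, 47, 31, 89, 69, 69, 37]
Pass 1: [69, 47, 31, 69, 69, 69, 37, 89] (5 swaps)
Pass 2: [47, 31, 69, 69, 69, 37, 69, 89] (3 swaps)
Pass 3: [31, 47, 69, 69, 37, 69, 69, 89] (2 swaps)

After 3 passes: [31, 47, 69, 69, 37, 69, 69, 89]


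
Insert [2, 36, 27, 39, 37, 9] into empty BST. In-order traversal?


Insert 2: root
Insert 36: R from 2
Insert 27: R from 2 -> L from 36
Insert 39: R from 2 -> R from 36
Insert 37: R from 2 -> R from 36 -> L from 39
Insert 9: R from 2 -> L from 36 -> L from 27

In-order: [2, 9, 27, 36, 37, 39]


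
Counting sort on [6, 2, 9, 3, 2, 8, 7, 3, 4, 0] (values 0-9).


Input: [6, 2, 9, 3, 2, 8, 7, 3, 4, 0]
Counts: [1, 0, 2, 2, 1, 0, 1, 1, 1, 1]

Sorted: [0, 2, 2, 3, 3, 4, 6, 7, 8, 9]


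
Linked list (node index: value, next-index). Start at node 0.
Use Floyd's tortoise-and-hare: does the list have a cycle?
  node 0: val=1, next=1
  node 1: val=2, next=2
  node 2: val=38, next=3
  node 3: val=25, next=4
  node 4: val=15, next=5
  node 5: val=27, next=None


Floyd's tortoise (slow, +1) and hare (fast, +2):
  init: slow=0, fast=0
  step 1: slow=1, fast=2
  step 2: slow=2, fast=4
  step 3: fast 4->5->None, no cycle

Cycle: no


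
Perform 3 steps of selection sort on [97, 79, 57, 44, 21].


Initial: [97, 79, 57, 44, 21]
Step 1: min=21 at 4
  Swap: [21, 79, 57, 44, 97]
Step 2: min=44 at 3
  Swap: [21, 44, 57, 79, 97]
Step 3: min=57 at 2
  Swap: [21, 44, 57, 79, 97]

After 3 steps: [21, 44, 57, 79, 97]


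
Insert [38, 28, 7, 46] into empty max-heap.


Insert 38: [38]
Insert 28: [38, 28]
Insert 7: [38, 28, 7]
Insert 46: [46, 38, 7, 28]

Final heap: [46, 38, 7, 28]


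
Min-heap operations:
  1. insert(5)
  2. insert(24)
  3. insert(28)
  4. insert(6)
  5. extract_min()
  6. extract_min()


insert(5) -> [5]
insert(24) -> [5, 24]
insert(28) -> [5, 24, 28]
insert(6) -> [5, 6, 28, 24]
extract_min()->5, [6, 24, 28]
extract_min()->6, [24, 28]

Final heap: [24, 28]


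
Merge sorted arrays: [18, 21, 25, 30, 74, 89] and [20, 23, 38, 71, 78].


Take 18 from A
Take 20 from B
Take 21 from A
Take 23 from B
Take 25 from A
Take 30 from A
Take 38 from B
Take 71 from B
Take 74 from A
Take 78 from B

Merged: [18, 20, 21, 23, 25, 30, 38, 71, 74, 78, 89]


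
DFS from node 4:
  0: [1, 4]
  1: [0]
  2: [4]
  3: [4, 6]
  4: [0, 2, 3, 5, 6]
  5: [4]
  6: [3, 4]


Visit 4, push [6, 5, 3, 2, 0]
Visit 0, push [1]
Visit 1, push []
Visit 2, push []
Visit 3, push [6]
Visit 6, push []
Visit 5, push []

DFS order: [4, 0, 1, 2, 3, 6, 5]


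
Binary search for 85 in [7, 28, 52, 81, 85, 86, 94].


Step 1: lo=0, hi=6, mid=3, val=81
Step 2: lo=4, hi=6, mid=5, val=86
Step 3: lo=4, hi=4, mid=4, val=85

Found at index 4


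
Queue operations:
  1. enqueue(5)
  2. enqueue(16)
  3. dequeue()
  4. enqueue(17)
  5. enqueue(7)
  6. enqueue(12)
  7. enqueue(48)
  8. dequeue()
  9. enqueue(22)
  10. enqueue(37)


enqueue(5) -> [5]
enqueue(16) -> [5, 16]
dequeue()->5, [16]
enqueue(17) -> [16, 17]
enqueue(7) -> [16, 17, 7]
enqueue(12) -> [16, 17, 7, 12]
enqueue(48) -> [16, 17, 7, 12, 48]
dequeue()->16, [17, 7, 12, 48]
enqueue(22) -> [17, 7, 12, 48, 22]
enqueue(37) -> [17, 7, 12, 48, 22, 37]

Final queue: [17, 7, 12, 48, 22, 37]


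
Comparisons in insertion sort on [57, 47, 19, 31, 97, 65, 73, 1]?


Algorithm: insertion sort
Input: [57, 47, 19, 31, 97, 65, 73, 1]
Sorted: [1, 19, 31, 47, 57, 65, 73, 97]

18


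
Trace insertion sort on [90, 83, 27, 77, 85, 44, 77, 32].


Initial: [90, 83, 27, 77, 85, 44, 77, 32]
Insert 83: [83, 90, 27, 77, 85, 44, 77, 32]
Insert 27: [27, 83, 90, 77, 85, 44, 77, 32]
Insert 77: [27, 77, 83, 90, 85, 44, 77, 32]
Insert 85: [27, 77, 83, 85, 90, 44, 77, 32]
Insert 44: [27, 44, 77, 83, 85, 90, 77, 32]
Insert 77: [27, 44, 77, 77, 83, 85, 90, 32]
Insert 32: [27, 32, 44, 77, 77, 83, 85, 90]

Sorted: [27, 32, 44, 77, 77, 83, 85, 90]


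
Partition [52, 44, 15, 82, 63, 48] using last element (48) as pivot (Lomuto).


Pivot: 48
  44 <= 48: swap -> [44, 52, 15, 82, 63, 48]
  15 <= 48: swap -> [44, 15, 52, 82, 63, 48]
Place pivot at 2: [44, 15, 48, 82, 63, 52]

Partitioned: [44, 15, 48, 82, 63, 52]


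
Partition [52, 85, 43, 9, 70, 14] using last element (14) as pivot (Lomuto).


Pivot: 14
  9 <= 14: swap -> [9, 85, 43, 52, 70, 14]
Place pivot at 1: [9, 14, 43, 52, 70, 85]

Partitioned: [9, 14, 43, 52, 70, 85]


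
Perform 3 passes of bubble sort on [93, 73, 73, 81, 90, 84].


Initial: [93, 73, 73, 81, 90, 84]
Pass 1: [73, 73, 81, 90, 84, 93] (5 swaps)
Pass 2: [73, 73, 81, 84, 90, 93] (1 swaps)
Pass 3: [73, 73, 81, 84, 90, 93] (0 swaps)

After 3 passes: [73, 73, 81, 84, 90, 93]


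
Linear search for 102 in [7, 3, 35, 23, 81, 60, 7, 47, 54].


i=0: 7!=102
i=1: 3!=102
i=2: 35!=102
i=3: 23!=102
i=4: 81!=102
i=5: 60!=102
i=6: 7!=102
i=7: 47!=102
i=8: 54!=102

Not found, 9 comps


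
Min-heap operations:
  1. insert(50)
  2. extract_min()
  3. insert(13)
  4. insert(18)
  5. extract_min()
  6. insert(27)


insert(50) -> [50]
extract_min()->50, []
insert(13) -> [13]
insert(18) -> [13, 18]
extract_min()->13, [18]
insert(27) -> [18, 27]

Final heap: [18, 27]


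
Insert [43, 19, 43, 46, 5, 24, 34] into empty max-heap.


Insert 43: [43]
Insert 19: [43, 19]
Insert 43: [43, 19, 43]
Insert 46: [46, 43, 43, 19]
Insert 5: [46, 43, 43, 19, 5]
Insert 24: [46, 43, 43, 19, 5, 24]
Insert 34: [46, 43, 43, 19, 5, 24, 34]

Final heap: [46, 43, 43, 19, 5, 24, 34]


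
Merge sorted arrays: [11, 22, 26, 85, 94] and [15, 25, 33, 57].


Take 11 from A
Take 15 from B
Take 22 from A
Take 25 from B
Take 26 from A
Take 33 from B
Take 57 from B

Merged: [11, 15, 22, 25, 26, 33, 57, 85, 94]


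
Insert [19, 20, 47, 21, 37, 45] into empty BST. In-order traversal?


Insert 19: root
Insert 20: R from 19
Insert 47: R from 19 -> R from 20
Insert 21: R from 19 -> R from 20 -> L from 47
Insert 37: R from 19 -> R from 20 -> L from 47 -> R from 21
Insert 45: R from 19 -> R from 20 -> L from 47 -> R from 21 -> R from 37

In-order: [19, 20, 21, 37, 45, 47]


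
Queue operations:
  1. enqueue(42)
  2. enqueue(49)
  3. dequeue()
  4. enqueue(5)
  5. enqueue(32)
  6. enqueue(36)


enqueue(42) -> [42]
enqueue(49) -> [42, 49]
dequeue()->42, [49]
enqueue(5) -> [49, 5]
enqueue(32) -> [49, 5, 32]
enqueue(36) -> [49, 5, 32, 36]

Final queue: [49, 5, 32, 36]


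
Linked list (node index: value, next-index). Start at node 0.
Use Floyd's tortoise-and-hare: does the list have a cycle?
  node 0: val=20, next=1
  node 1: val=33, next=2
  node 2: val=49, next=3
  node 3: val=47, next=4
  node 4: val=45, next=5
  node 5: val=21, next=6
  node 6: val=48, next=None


Floyd's tortoise (slow, +1) and hare (fast, +2):
  init: slow=0, fast=0
  step 1: slow=1, fast=2
  step 2: slow=2, fast=4
  step 3: slow=3, fast=6
  step 4: fast -> None, no cycle

Cycle: no


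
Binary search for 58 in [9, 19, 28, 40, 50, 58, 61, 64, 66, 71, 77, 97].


Step 1: lo=0, hi=11, mid=5, val=58

Found at index 5


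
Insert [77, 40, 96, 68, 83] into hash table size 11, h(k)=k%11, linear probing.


Insert 77: h=0 -> slot 0
Insert 40: h=7 -> slot 7
Insert 96: h=8 -> slot 8
Insert 68: h=2 -> slot 2
Insert 83: h=6 -> slot 6

Table: [77, None, 68, None, None, None, 83, 40, 96, None, None]


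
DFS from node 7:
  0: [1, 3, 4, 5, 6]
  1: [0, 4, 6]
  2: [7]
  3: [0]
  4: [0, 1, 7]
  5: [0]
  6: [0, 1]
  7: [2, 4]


Visit 7, push [4, 2]
Visit 2, push []
Visit 4, push [1, 0]
Visit 0, push [6, 5, 3, 1]
Visit 1, push [6]
Visit 6, push []
Visit 3, push []
Visit 5, push []

DFS order: [7, 2, 4, 0, 1, 6, 3, 5]


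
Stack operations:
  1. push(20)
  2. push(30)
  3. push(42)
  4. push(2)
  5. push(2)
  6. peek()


push(20) -> [20]
push(30) -> [20, 30]
push(42) -> [20, 30, 42]
push(2) -> [20, 30, 42, 2]
push(2) -> [20, 30, 42, 2, 2]
peek()->2

Final stack: [20, 30, 42, 2, 2]


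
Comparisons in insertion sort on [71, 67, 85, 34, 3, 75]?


Algorithm: insertion sort
Input: [71, 67, 85, 34, 3, 75]
Sorted: [3, 34, 67, 71, 75, 85]

11


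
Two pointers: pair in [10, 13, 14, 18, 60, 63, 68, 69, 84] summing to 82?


lo=0(10)+hi=8(84)=94
lo=0(10)+hi=7(69)=79
lo=1(13)+hi=7(69)=82

Yes: 13+69=82


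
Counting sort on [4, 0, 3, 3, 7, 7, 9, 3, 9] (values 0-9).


Input: [4, 0, 3, 3, 7, 7, 9, 3, 9]
Counts: [1, 0, 0, 3, 1, 0, 0, 2, 0, 2]

Sorted: [0, 3, 3, 3, 4, 7, 7, 9, 9]


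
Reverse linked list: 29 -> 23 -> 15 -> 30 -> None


Step 1: curr=29, set curr.next=prev(None) | reversed so far: 29
Step 2: curr=23, set curr.next=prev(29) | reversed so far: 23 -> 29
Step 3: curr=15, set curr.next=prev(23) | reversed so far: 15 -> 23 -> 29
Step 4: curr=30, set curr.next=prev(15) | reversed so far: 30 -> 15 -> 23 -> 29

30 -> 15 -> 23 -> 29 -> None


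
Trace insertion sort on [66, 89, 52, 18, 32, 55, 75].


Initial: [66, 89, 52, 18, 32, 55, 75]
Insert 89: [66, 89, 52, 18, 32, 55, 75]
Insert 52: [52, 66, 89, 18, 32, 55, 75]
Insert 18: [18, 52, 66, 89, 32, 55, 75]
Insert 32: [18, 32, 52, 66, 89, 55, 75]
Insert 55: [18, 32, 52, 55, 66, 89, 75]
Insert 75: [18, 32, 52, 55, 66, 75, 89]

Sorted: [18, 32, 52, 55, 66, 75, 89]


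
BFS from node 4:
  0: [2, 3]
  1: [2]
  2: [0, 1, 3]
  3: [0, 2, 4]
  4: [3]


Visit 4, enqueue [3]
Visit 3, enqueue [0, 2]
Visit 0, enqueue []
Visit 2, enqueue [1]
Visit 1, enqueue []

BFS order: [4, 3, 0, 2, 1]


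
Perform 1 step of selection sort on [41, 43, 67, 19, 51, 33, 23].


Initial: [41, 43, 67, 19, 51, 33, 23]
Step 1: min=19 at 3
  Swap: [19, 43, 67, 41, 51, 33, 23]

After 1 step: [19, 43, 67, 41, 51, 33, 23]


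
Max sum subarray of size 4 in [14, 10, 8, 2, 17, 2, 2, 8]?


[0:4]: 34
[1:5]: 37
[2:6]: 29
[3:7]: 23
[4:8]: 29

Max: 37 at [1:5]


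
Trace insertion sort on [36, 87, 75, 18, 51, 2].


Initial: [36, 87, 75, 18, 51, 2]
Insert 87: [36, 87, 75, 18, 51, 2]
Insert 75: [36, 75, 87, 18, 51, 2]
Insert 18: [18, 36, 75, 87, 51, 2]
Insert 51: [18, 36, 51, 75, 87, 2]
Insert 2: [2, 18, 36, 51, 75, 87]

Sorted: [2, 18, 36, 51, 75, 87]


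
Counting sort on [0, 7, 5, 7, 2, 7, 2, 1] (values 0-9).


Input: [0, 7, 5, 7, 2, 7, 2, 1]
Counts: [1, 1, 2, 0, 0, 1, 0, 3, 0, 0]

Sorted: [0, 1, 2, 2, 5, 7, 7, 7]


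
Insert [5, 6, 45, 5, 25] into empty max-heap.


Insert 5: [5]
Insert 6: [6, 5]
Insert 45: [45, 5, 6]
Insert 5: [45, 5, 6, 5]
Insert 25: [45, 25, 6, 5, 5]

Final heap: [45, 25, 6, 5, 5]


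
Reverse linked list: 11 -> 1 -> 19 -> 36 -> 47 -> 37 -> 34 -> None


Step 1: curr=11, set curr.next=prev(None) | reversed so far: 11
Step 2: curr=1, set curr.next=prev(11) | reversed so far: 1 -> 11
Step 3: curr=19, set curr.next=prev(1) | reversed so far: 19 -> 1 -> 11
Step 4: curr=36, set curr.next=prev(19) | reversed so far: 36 -> 19 -> 1 -> 11
Step 5: curr=47, set curr.next=prev(36) | reversed so far: 47 -> 36 -> 19 -> 1 -> 11
Step 6: curr=37, set curr.next=prev(47) | reversed so far: 37 -> 47 -> 36 -> 19 -> 1 -> 11
Step 7: curr=34, set curr.next=prev(37) | reversed so far: 34 -> 37 -> 47 -> 36 -> 19 -> 1 -> 11

34 -> 37 -> 47 -> 36 -> 19 -> 1 -> 11 -> None


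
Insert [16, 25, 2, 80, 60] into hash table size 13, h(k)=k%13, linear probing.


Insert 16: h=3 -> slot 3
Insert 25: h=12 -> slot 12
Insert 2: h=2 -> slot 2
Insert 80: h=2, 2 probes -> slot 4
Insert 60: h=8 -> slot 8

Table: [None, None, 2, 16, 80, None, None, None, 60, None, None, None, 25]


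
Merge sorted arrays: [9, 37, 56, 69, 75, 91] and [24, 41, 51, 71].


Take 9 from A
Take 24 from B
Take 37 from A
Take 41 from B
Take 51 from B
Take 56 from A
Take 69 from A
Take 71 from B

Merged: [9, 24, 37, 41, 51, 56, 69, 71, 75, 91]


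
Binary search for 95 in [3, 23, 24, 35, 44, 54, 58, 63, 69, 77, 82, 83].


Step 1: lo=0, hi=11, mid=5, val=54
Step 2: lo=6, hi=11, mid=8, val=69
Step 3: lo=9, hi=11, mid=10, val=82
Step 4: lo=11, hi=11, mid=11, val=83

Not found


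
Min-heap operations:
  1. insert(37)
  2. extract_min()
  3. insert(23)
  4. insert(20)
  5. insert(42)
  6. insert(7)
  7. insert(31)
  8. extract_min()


insert(37) -> [37]
extract_min()->37, []
insert(23) -> [23]
insert(20) -> [20, 23]
insert(42) -> [20, 23, 42]
insert(7) -> [7, 20, 42, 23]
insert(31) -> [7, 20, 42, 23, 31]
extract_min()->7, [20, 23, 42, 31]

Final heap: [20, 23, 42, 31]


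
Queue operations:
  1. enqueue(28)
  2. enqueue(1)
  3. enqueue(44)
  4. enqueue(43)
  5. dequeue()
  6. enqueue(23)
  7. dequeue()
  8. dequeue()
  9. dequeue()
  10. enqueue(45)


enqueue(28) -> [28]
enqueue(1) -> [28, 1]
enqueue(44) -> [28, 1, 44]
enqueue(43) -> [28, 1, 44, 43]
dequeue()->28, [1, 44, 43]
enqueue(23) -> [1, 44, 43, 23]
dequeue()->1, [44, 43, 23]
dequeue()->44, [43, 23]
dequeue()->43, [23]
enqueue(45) -> [23, 45]

Final queue: [23, 45]


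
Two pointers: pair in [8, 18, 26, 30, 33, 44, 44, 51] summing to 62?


lo=0(8)+hi=7(51)=59
lo=1(18)+hi=7(51)=69
lo=1(18)+hi=6(44)=62

Yes: 18+44=62


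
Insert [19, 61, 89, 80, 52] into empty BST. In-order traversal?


Insert 19: root
Insert 61: R from 19
Insert 89: R from 19 -> R from 61
Insert 80: R from 19 -> R from 61 -> L from 89
Insert 52: R from 19 -> L from 61

In-order: [19, 52, 61, 80, 89]


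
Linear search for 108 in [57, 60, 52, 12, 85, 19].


i=0: 57!=108
i=1: 60!=108
i=2: 52!=108
i=3: 12!=108
i=4: 85!=108
i=5: 19!=108

Not found, 6 comps


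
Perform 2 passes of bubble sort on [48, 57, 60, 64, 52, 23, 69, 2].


Initial: [48, 57, 60, 64, 52, 23, 69, 2]
Pass 1: [48, 57, 60, 52, 23, 64, 2, 69] (3 swaps)
Pass 2: [48, 57, 52, 23, 60, 2, 64, 69] (3 swaps)

After 2 passes: [48, 57, 52, 23, 60, 2, 64, 69]


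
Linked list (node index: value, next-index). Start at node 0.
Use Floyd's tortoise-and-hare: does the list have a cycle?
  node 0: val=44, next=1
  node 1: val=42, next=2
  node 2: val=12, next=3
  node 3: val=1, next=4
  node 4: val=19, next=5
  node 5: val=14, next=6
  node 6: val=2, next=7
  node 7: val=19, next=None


Floyd's tortoise (slow, +1) and hare (fast, +2):
  init: slow=0, fast=0
  step 1: slow=1, fast=2
  step 2: slow=2, fast=4
  step 3: slow=3, fast=6
  step 4: fast 6->7->None, no cycle

Cycle: no


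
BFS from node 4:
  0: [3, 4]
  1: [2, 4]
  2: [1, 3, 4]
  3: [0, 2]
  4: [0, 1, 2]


Visit 4, enqueue [0, 1, 2]
Visit 0, enqueue [3]
Visit 1, enqueue []
Visit 2, enqueue []
Visit 3, enqueue []

BFS order: [4, 0, 1, 2, 3]


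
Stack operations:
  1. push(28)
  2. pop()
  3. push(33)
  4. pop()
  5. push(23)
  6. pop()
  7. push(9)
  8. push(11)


push(28) -> [28]
pop()->28, []
push(33) -> [33]
pop()->33, []
push(23) -> [23]
pop()->23, []
push(9) -> [9]
push(11) -> [9, 11]

Final stack: [9, 11]


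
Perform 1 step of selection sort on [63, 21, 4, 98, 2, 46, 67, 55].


Initial: [63, 21, 4, 98, 2, 46, 67, 55]
Step 1: min=2 at 4
  Swap: [2, 21, 4, 98, 63, 46, 67, 55]

After 1 step: [2, 21, 4, 98, 63, 46, 67, 55]


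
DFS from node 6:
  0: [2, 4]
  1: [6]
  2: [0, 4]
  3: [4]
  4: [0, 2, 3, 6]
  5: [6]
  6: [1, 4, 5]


Visit 6, push [5, 4, 1]
Visit 1, push []
Visit 4, push [3, 2, 0]
Visit 0, push [2]
Visit 2, push []
Visit 3, push []
Visit 5, push []

DFS order: [6, 1, 4, 0, 2, 3, 5]


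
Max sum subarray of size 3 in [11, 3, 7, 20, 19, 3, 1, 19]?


[0:3]: 21
[1:4]: 30
[2:5]: 46
[3:6]: 42
[4:7]: 23
[5:8]: 23

Max: 46 at [2:5]


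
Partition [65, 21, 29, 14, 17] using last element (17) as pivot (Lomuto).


Pivot: 17
  14 <= 17: swap -> [14, 21, 29, 65, 17]
Place pivot at 1: [14, 17, 29, 65, 21]

Partitioned: [14, 17, 29, 65, 21]


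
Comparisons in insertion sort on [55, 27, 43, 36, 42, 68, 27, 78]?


Algorithm: insertion sort
Input: [55, 27, 43, 36, 42, 68, 27, 78]
Sorted: [27, 27, 36, 42, 43, 55, 68, 78]

17


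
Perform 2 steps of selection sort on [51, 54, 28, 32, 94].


Initial: [51, 54, 28, 32, 94]
Step 1: min=28 at 2
  Swap: [28, 54, 51, 32, 94]
Step 2: min=32 at 3
  Swap: [28, 32, 51, 54, 94]

After 2 steps: [28, 32, 51, 54, 94]


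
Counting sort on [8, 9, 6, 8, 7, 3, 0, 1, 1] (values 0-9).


Input: [8, 9, 6, 8, 7, 3, 0, 1, 1]
Counts: [1, 2, 0, 1, 0, 0, 1, 1, 2, 1]

Sorted: [0, 1, 1, 3, 6, 7, 8, 8, 9]


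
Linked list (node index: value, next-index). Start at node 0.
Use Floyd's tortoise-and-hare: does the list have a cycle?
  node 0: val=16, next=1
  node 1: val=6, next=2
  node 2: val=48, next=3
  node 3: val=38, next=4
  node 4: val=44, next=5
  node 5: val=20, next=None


Floyd's tortoise (slow, +1) and hare (fast, +2):
  init: slow=0, fast=0
  step 1: slow=1, fast=2
  step 2: slow=2, fast=4
  step 3: fast 4->5->None, no cycle

Cycle: no


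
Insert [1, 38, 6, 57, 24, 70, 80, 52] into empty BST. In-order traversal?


Insert 1: root
Insert 38: R from 1
Insert 6: R from 1 -> L from 38
Insert 57: R from 1 -> R from 38
Insert 24: R from 1 -> L from 38 -> R from 6
Insert 70: R from 1 -> R from 38 -> R from 57
Insert 80: R from 1 -> R from 38 -> R from 57 -> R from 70
Insert 52: R from 1 -> R from 38 -> L from 57

In-order: [1, 6, 24, 38, 52, 57, 70, 80]


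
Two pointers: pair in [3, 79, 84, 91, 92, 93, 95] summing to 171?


lo=0(3)+hi=6(95)=98
lo=1(79)+hi=6(95)=174
lo=1(79)+hi=5(93)=172
lo=1(79)+hi=4(92)=171

Yes: 79+92=171


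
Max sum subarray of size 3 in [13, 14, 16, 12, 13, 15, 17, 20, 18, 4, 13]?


[0:3]: 43
[1:4]: 42
[2:5]: 41
[3:6]: 40
[4:7]: 45
[5:8]: 52
[6:9]: 55
[7:10]: 42
[8:11]: 35

Max: 55 at [6:9]


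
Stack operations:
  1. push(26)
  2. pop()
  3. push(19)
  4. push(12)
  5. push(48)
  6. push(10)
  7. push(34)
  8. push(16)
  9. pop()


push(26) -> [26]
pop()->26, []
push(19) -> [19]
push(12) -> [19, 12]
push(48) -> [19, 12, 48]
push(10) -> [19, 12, 48, 10]
push(34) -> [19, 12, 48, 10, 34]
push(16) -> [19, 12, 48, 10, 34, 16]
pop()->16, [19, 12, 48, 10, 34]

Final stack: [19, 12, 48, 10, 34]


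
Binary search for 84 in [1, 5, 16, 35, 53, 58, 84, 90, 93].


Step 1: lo=0, hi=8, mid=4, val=53
Step 2: lo=5, hi=8, mid=6, val=84

Found at index 6


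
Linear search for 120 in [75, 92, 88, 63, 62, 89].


i=0: 75!=120
i=1: 92!=120
i=2: 88!=120
i=3: 63!=120
i=4: 62!=120
i=5: 89!=120

Not found, 6 comps


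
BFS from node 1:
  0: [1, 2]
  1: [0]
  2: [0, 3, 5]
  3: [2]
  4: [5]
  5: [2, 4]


Visit 1, enqueue [0]
Visit 0, enqueue [2]
Visit 2, enqueue [3, 5]
Visit 3, enqueue []
Visit 5, enqueue [4]
Visit 4, enqueue []

BFS order: [1, 0, 2, 3, 5, 4]


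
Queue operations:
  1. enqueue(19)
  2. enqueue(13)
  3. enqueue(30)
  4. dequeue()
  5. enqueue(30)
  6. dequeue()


enqueue(19) -> [19]
enqueue(13) -> [19, 13]
enqueue(30) -> [19, 13, 30]
dequeue()->19, [13, 30]
enqueue(30) -> [13, 30, 30]
dequeue()->13, [30, 30]

Final queue: [30, 30]


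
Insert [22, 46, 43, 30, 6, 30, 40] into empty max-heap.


Insert 22: [22]
Insert 46: [46, 22]
Insert 43: [46, 22, 43]
Insert 30: [46, 30, 43, 22]
Insert 6: [46, 30, 43, 22, 6]
Insert 30: [46, 30, 43, 22, 6, 30]
Insert 40: [46, 30, 43, 22, 6, 30, 40]

Final heap: [46, 30, 43, 22, 6, 30, 40]


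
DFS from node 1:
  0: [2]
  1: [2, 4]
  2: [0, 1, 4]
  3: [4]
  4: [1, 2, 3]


Visit 1, push [4, 2]
Visit 2, push [4, 0]
Visit 0, push []
Visit 4, push [3]
Visit 3, push []

DFS order: [1, 2, 0, 4, 3]


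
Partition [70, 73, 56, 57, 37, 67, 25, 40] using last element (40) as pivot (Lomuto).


Pivot: 40
  37 <= 40: swap -> [37, 73, 56, 57, 70, 67, 25, 40]
  25 <= 40: swap -> [37, 25, 56, 57, 70, 67, 73, 40]
Place pivot at 2: [37, 25, 40, 57, 70, 67, 73, 56]

Partitioned: [37, 25, 40, 57, 70, 67, 73, 56]


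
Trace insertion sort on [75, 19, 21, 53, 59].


Initial: [75, 19, 21, 53, 59]
Insert 19: [19, 75, 21, 53, 59]
Insert 21: [19, 21, 75, 53, 59]
Insert 53: [19, 21, 53, 75, 59]
Insert 59: [19, 21, 53, 59, 75]

Sorted: [19, 21, 53, 59, 75]


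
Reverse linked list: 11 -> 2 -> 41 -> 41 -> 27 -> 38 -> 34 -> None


Step 1: curr=11, set curr.next=prev(None) | reversed so far: 11
Step 2: curr=2, set curr.next=prev(11) | reversed so far: 2 -> 11
Step 3: curr=41, set curr.next=prev(2) | reversed so far: 41 -> 2 -> 11
Step 4: curr=41, set curr.next=prev(41) | reversed so far: 41 -> 41 -> 2 -> 11
Step 5: curr=27, set curr.next=prev(41) | reversed so far: 27 -> 41 -> 41 -> 2 -> 11
Step 6: curr=38, set curr.next=prev(27) | reversed so far: 38 -> 27 -> 41 -> 41 -> 2 -> 11
Step 7: curr=34, set curr.next=prev(38) | reversed so far: 34 -> 38 -> 27 -> 41 -> 41 -> 2 -> 11

34 -> 38 -> 27 -> 41 -> 41 -> 2 -> 11 -> None


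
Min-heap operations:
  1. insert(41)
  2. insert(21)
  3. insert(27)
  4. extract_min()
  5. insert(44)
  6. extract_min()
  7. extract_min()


insert(41) -> [41]
insert(21) -> [21, 41]
insert(27) -> [21, 41, 27]
extract_min()->21, [27, 41]
insert(44) -> [27, 41, 44]
extract_min()->27, [41, 44]
extract_min()->41, [44]

Final heap: [44]


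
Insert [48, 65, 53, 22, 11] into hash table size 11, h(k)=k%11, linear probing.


Insert 48: h=4 -> slot 4
Insert 65: h=10 -> slot 10
Insert 53: h=9 -> slot 9
Insert 22: h=0 -> slot 0
Insert 11: h=0, 1 probes -> slot 1

Table: [22, 11, None, None, 48, None, None, None, None, 53, 65]


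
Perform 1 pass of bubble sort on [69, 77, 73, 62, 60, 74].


Initial: [69, 77, 73, 62, 60, 74]
Pass 1: [69, 73, 62, 60, 74, 77] (4 swaps)

After 1 pass: [69, 73, 62, 60, 74, 77]


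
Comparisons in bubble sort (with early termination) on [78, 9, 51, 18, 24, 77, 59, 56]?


Algorithm: bubble sort (with early termination)
Input: [78, 9, 51, 18, 24, 77, 59, 56]
Sorted: [9, 18, 24, 51, 56, 59, 77, 78]

22


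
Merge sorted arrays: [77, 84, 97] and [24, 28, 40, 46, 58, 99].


Take 24 from B
Take 28 from B
Take 40 from B
Take 46 from B
Take 58 from B
Take 77 from A
Take 84 from A
Take 97 from A

Merged: [24, 28, 40, 46, 58, 77, 84, 97, 99]


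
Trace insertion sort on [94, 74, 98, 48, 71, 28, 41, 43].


Initial: [94, 74, 98, 48, 71, 28, 41, 43]
Insert 74: [74, 94, 98, 48, 71, 28, 41, 43]
Insert 98: [74, 94, 98, 48, 71, 28, 41, 43]
Insert 48: [48, 74, 94, 98, 71, 28, 41, 43]
Insert 71: [48, 71, 74, 94, 98, 28, 41, 43]
Insert 28: [28, 48, 71, 74, 94, 98, 41, 43]
Insert 41: [28, 41, 48, 71, 74, 94, 98, 43]
Insert 43: [28, 41, 43, 48, 71, 74, 94, 98]

Sorted: [28, 41, 43, 48, 71, 74, 94, 98]


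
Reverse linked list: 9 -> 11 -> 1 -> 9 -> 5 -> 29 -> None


Step 1: curr=9, set curr.next=prev(None) | reversed so far: 9
Step 2: curr=11, set curr.next=prev(9) | reversed so far: 11 -> 9
Step 3: curr=1, set curr.next=prev(11) | reversed so far: 1 -> 11 -> 9
Step 4: curr=9, set curr.next=prev(1) | reversed so far: 9 -> 1 -> 11 -> 9
Step 5: curr=5, set curr.next=prev(9) | reversed so far: 5 -> 9 -> 1 -> 11 -> 9
Step 6: curr=29, set curr.next=prev(5) | reversed so far: 29 -> 5 -> 9 -> 1 -> 11 -> 9

29 -> 5 -> 9 -> 1 -> 11 -> 9 -> None


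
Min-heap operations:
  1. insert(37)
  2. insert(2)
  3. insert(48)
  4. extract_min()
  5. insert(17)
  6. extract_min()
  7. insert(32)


insert(37) -> [37]
insert(2) -> [2, 37]
insert(48) -> [2, 37, 48]
extract_min()->2, [37, 48]
insert(17) -> [17, 48, 37]
extract_min()->17, [37, 48]
insert(32) -> [32, 48, 37]

Final heap: [32, 48, 37]


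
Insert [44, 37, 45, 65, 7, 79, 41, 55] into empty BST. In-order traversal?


Insert 44: root
Insert 37: L from 44
Insert 45: R from 44
Insert 65: R from 44 -> R from 45
Insert 7: L from 44 -> L from 37
Insert 79: R from 44 -> R from 45 -> R from 65
Insert 41: L from 44 -> R from 37
Insert 55: R from 44 -> R from 45 -> L from 65

In-order: [7, 37, 41, 44, 45, 55, 65, 79]


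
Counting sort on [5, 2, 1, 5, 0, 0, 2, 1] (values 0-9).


Input: [5, 2, 1, 5, 0, 0, 2, 1]
Counts: [2, 2, 2, 0, 0, 2, 0, 0, 0, 0]

Sorted: [0, 0, 1, 1, 2, 2, 5, 5]


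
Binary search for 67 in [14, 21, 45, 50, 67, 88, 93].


Step 1: lo=0, hi=6, mid=3, val=50
Step 2: lo=4, hi=6, mid=5, val=88
Step 3: lo=4, hi=4, mid=4, val=67

Found at index 4


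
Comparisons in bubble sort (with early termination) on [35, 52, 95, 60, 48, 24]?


Algorithm: bubble sort (with early termination)
Input: [35, 52, 95, 60, 48, 24]
Sorted: [24, 35, 48, 52, 60, 95]

15


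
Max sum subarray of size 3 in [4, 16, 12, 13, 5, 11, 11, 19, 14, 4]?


[0:3]: 32
[1:4]: 41
[2:5]: 30
[3:6]: 29
[4:7]: 27
[5:8]: 41
[6:9]: 44
[7:10]: 37

Max: 44 at [6:9]


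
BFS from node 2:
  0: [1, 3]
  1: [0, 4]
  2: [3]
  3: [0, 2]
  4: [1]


Visit 2, enqueue [3]
Visit 3, enqueue [0]
Visit 0, enqueue [1]
Visit 1, enqueue [4]
Visit 4, enqueue []

BFS order: [2, 3, 0, 1, 4]


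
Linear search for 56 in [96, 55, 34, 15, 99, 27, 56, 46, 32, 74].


i=0: 96!=56
i=1: 55!=56
i=2: 34!=56
i=3: 15!=56
i=4: 99!=56
i=5: 27!=56
i=6: 56==56 found!

Found at 6, 7 comps


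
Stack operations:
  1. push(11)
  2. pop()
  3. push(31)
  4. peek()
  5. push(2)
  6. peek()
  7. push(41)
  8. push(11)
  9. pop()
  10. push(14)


push(11) -> [11]
pop()->11, []
push(31) -> [31]
peek()->31
push(2) -> [31, 2]
peek()->2
push(41) -> [31, 2, 41]
push(11) -> [31, 2, 41, 11]
pop()->11, [31, 2, 41]
push(14) -> [31, 2, 41, 14]

Final stack: [31, 2, 41, 14]


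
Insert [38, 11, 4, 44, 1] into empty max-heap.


Insert 38: [38]
Insert 11: [38, 11]
Insert 4: [38, 11, 4]
Insert 44: [44, 38, 4, 11]
Insert 1: [44, 38, 4, 11, 1]

Final heap: [44, 38, 4, 11, 1]


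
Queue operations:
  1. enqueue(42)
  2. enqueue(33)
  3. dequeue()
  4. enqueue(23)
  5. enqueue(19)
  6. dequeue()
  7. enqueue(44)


enqueue(42) -> [42]
enqueue(33) -> [42, 33]
dequeue()->42, [33]
enqueue(23) -> [33, 23]
enqueue(19) -> [33, 23, 19]
dequeue()->33, [23, 19]
enqueue(44) -> [23, 19, 44]

Final queue: [23, 19, 44]


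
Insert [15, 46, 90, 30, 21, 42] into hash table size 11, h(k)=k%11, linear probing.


Insert 15: h=4 -> slot 4
Insert 46: h=2 -> slot 2
Insert 90: h=2, 1 probes -> slot 3
Insert 30: h=8 -> slot 8
Insert 21: h=10 -> slot 10
Insert 42: h=9 -> slot 9

Table: [None, None, 46, 90, 15, None, None, None, 30, 42, 21]


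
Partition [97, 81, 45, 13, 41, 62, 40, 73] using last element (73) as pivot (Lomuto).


Pivot: 73
  45 <= 73: swap -> [45, 81, 97, 13, 41, 62, 40, 73]
  13 <= 73: swap -> [45, 13, 97, 81, 41, 62, 40, 73]
  41 <= 73: swap -> [45, 13, 41, 81, 97, 62, 40, 73]
  62 <= 73: swap -> [45, 13, 41, 62, 97, 81, 40, 73]
  40 <= 73: swap -> [45, 13, 41, 62, 40, 81, 97, 73]
Place pivot at 5: [45, 13, 41, 62, 40, 73, 97, 81]

Partitioned: [45, 13, 41, 62, 40, 73, 97, 81]


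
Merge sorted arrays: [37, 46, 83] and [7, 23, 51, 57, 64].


Take 7 from B
Take 23 from B
Take 37 from A
Take 46 from A
Take 51 from B
Take 57 from B
Take 64 from B

Merged: [7, 23, 37, 46, 51, 57, 64, 83]


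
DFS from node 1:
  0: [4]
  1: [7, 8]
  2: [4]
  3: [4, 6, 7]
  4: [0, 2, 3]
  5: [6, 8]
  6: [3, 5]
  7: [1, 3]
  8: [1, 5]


Visit 1, push [8, 7]
Visit 7, push [3]
Visit 3, push [6, 4]
Visit 4, push [2, 0]
Visit 0, push []
Visit 2, push []
Visit 6, push [5]
Visit 5, push [8]
Visit 8, push []

DFS order: [1, 7, 3, 4, 0, 2, 6, 5, 8]


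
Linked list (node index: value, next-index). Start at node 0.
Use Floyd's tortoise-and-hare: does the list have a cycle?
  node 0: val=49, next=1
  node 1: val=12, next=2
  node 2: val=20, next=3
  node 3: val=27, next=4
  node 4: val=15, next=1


Floyd's tortoise (slow, +1) and hare (fast, +2):
  init: slow=0, fast=0
  step 1: slow=1, fast=2
  step 2: slow=2, fast=4
  step 3: slow=3, fast=2
  step 4: slow=4, fast=4
  slow == fast at node 4: cycle detected

Cycle: yes


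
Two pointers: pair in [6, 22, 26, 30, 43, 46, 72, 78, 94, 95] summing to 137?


lo=0(6)+hi=9(95)=101
lo=1(22)+hi=9(95)=117
lo=2(26)+hi=9(95)=121
lo=3(30)+hi=9(95)=125
lo=4(43)+hi=9(95)=138
lo=4(43)+hi=8(94)=137

Yes: 43+94=137


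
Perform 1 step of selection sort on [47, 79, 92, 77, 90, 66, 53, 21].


Initial: [47, 79, 92, 77, 90, 66, 53, 21]
Step 1: min=21 at 7
  Swap: [21, 79, 92, 77, 90, 66, 53, 47]

After 1 step: [21, 79, 92, 77, 90, 66, 53, 47]


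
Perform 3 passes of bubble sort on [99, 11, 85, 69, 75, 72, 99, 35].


Initial: [99, 11, 85, 69, 75, 72, 99, 35]
Pass 1: [11, 85, 69, 75, 72, 99, 35, 99] (6 swaps)
Pass 2: [11, 69, 75, 72, 85, 35, 99, 99] (4 swaps)
Pass 3: [11, 69, 72, 75, 35, 85, 99, 99] (2 swaps)

After 3 passes: [11, 69, 72, 75, 35, 85, 99, 99]


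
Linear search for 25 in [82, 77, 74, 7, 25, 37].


i=0: 82!=25
i=1: 77!=25
i=2: 74!=25
i=3: 7!=25
i=4: 25==25 found!

Found at 4, 5 comps


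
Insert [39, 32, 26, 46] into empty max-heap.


Insert 39: [39]
Insert 32: [39, 32]
Insert 26: [39, 32, 26]
Insert 46: [46, 39, 26, 32]

Final heap: [46, 39, 26, 32]


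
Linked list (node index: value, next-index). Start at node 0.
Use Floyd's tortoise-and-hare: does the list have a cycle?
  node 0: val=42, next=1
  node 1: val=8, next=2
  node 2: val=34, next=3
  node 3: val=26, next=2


Floyd's tortoise (slow, +1) and hare (fast, +2):
  init: slow=0, fast=0
  step 1: slow=1, fast=2
  step 2: slow=2, fast=2
  slow == fast at node 2: cycle detected

Cycle: yes


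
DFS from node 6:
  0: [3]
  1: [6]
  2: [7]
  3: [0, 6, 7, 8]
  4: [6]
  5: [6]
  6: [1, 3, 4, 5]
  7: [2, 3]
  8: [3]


Visit 6, push [5, 4, 3, 1]
Visit 1, push []
Visit 3, push [8, 7, 0]
Visit 0, push []
Visit 7, push [2]
Visit 2, push []
Visit 8, push []
Visit 4, push []
Visit 5, push []

DFS order: [6, 1, 3, 0, 7, 2, 8, 4, 5]


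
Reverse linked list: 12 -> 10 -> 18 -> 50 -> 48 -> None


Step 1: curr=12, set curr.next=prev(None) | reversed so far: 12
Step 2: curr=10, set curr.next=prev(12) | reversed so far: 10 -> 12
Step 3: curr=18, set curr.next=prev(10) | reversed so far: 18 -> 10 -> 12
Step 4: curr=50, set curr.next=prev(18) | reversed so far: 50 -> 18 -> 10 -> 12
Step 5: curr=48, set curr.next=prev(50) | reversed so far: 48 -> 50 -> 18 -> 10 -> 12

48 -> 50 -> 18 -> 10 -> 12 -> None


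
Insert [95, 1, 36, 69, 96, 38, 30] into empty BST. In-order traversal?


Insert 95: root
Insert 1: L from 95
Insert 36: L from 95 -> R from 1
Insert 69: L from 95 -> R from 1 -> R from 36
Insert 96: R from 95
Insert 38: L from 95 -> R from 1 -> R from 36 -> L from 69
Insert 30: L from 95 -> R from 1 -> L from 36

In-order: [1, 30, 36, 38, 69, 95, 96]


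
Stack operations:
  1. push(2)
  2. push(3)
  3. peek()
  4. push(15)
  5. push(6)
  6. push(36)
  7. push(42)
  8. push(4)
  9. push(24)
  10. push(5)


push(2) -> [2]
push(3) -> [2, 3]
peek()->3
push(15) -> [2, 3, 15]
push(6) -> [2, 3, 15, 6]
push(36) -> [2, 3, 15, 6, 36]
push(42) -> [2, 3, 15, 6, 36, 42]
push(4) -> [2, 3, 15, 6, 36, 42, 4]
push(24) -> [2, 3, 15, 6, 36, 42, 4, 24]
push(5) -> [2, 3, 15, 6, 36, 42, 4, 24, 5]

Final stack: [2, 3, 15, 6, 36, 42, 4, 24, 5]


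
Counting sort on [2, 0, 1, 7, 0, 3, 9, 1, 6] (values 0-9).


Input: [2, 0, 1, 7, 0, 3, 9, 1, 6]
Counts: [2, 2, 1, 1, 0, 0, 1, 1, 0, 1]

Sorted: [0, 0, 1, 1, 2, 3, 6, 7, 9]


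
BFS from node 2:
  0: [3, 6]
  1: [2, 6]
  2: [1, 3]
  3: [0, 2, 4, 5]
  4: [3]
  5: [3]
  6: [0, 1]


Visit 2, enqueue [1, 3]
Visit 1, enqueue [6]
Visit 3, enqueue [0, 4, 5]
Visit 6, enqueue []
Visit 0, enqueue []
Visit 4, enqueue []
Visit 5, enqueue []

BFS order: [2, 1, 3, 6, 0, 4, 5]


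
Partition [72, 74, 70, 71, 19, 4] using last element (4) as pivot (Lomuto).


Pivot: 4
Place pivot at 0: [4, 74, 70, 71, 19, 72]

Partitioned: [4, 74, 70, 71, 19, 72]


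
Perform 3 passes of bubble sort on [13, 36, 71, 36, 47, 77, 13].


Initial: [13, 36, 71, 36, 47, 77, 13]
Pass 1: [13, 36, 36, 47, 71, 13, 77] (3 swaps)
Pass 2: [13, 36, 36, 47, 13, 71, 77] (1 swaps)
Pass 3: [13, 36, 36, 13, 47, 71, 77] (1 swaps)

After 3 passes: [13, 36, 36, 13, 47, 71, 77]


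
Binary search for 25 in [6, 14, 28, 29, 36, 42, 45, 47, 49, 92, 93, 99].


Step 1: lo=0, hi=11, mid=5, val=42
Step 2: lo=0, hi=4, mid=2, val=28
Step 3: lo=0, hi=1, mid=0, val=6
Step 4: lo=1, hi=1, mid=1, val=14

Not found


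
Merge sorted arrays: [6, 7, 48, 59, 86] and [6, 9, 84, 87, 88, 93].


Take 6 from A
Take 6 from B
Take 7 from A
Take 9 from B
Take 48 from A
Take 59 from A
Take 84 from B
Take 86 from A

Merged: [6, 6, 7, 9, 48, 59, 84, 86, 87, 88, 93]


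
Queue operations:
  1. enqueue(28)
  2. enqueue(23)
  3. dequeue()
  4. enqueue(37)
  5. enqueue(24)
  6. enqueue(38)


enqueue(28) -> [28]
enqueue(23) -> [28, 23]
dequeue()->28, [23]
enqueue(37) -> [23, 37]
enqueue(24) -> [23, 37, 24]
enqueue(38) -> [23, 37, 24, 38]

Final queue: [23, 37, 24, 38]


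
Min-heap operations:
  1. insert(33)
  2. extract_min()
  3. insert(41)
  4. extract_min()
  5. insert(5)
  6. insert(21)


insert(33) -> [33]
extract_min()->33, []
insert(41) -> [41]
extract_min()->41, []
insert(5) -> [5]
insert(21) -> [5, 21]

Final heap: [5, 21]


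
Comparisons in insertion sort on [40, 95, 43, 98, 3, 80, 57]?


Algorithm: insertion sort
Input: [40, 95, 43, 98, 3, 80, 57]
Sorted: [3, 40, 43, 57, 80, 95, 98]

15


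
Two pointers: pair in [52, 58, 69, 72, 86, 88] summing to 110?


lo=0(52)+hi=5(88)=140
lo=0(52)+hi=4(86)=138
lo=0(52)+hi=3(72)=124
lo=0(52)+hi=2(69)=121
lo=0(52)+hi=1(58)=110

Yes: 52+58=110


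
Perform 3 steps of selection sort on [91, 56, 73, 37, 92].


Initial: [91, 56, 73, 37, 92]
Step 1: min=37 at 3
  Swap: [37, 56, 73, 91, 92]
Step 2: min=56 at 1
  Swap: [37, 56, 73, 91, 92]
Step 3: min=73 at 2
  Swap: [37, 56, 73, 91, 92]

After 3 steps: [37, 56, 73, 91, 92]


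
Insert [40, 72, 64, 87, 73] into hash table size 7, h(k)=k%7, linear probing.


Insert 40: h=5 -> slot 5
Insert 72: h=2 -> slot 2
Insert 64: h=1 -> slot 1
Insert 87: h=3 -> slot 3
Insert 73: h=3, 1 probes -> slot 4

Table: [None, 64, 72, 87, 73, 40, None]


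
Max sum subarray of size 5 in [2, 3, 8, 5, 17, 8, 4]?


[0:5]: 35
[1:6]: 41
[2:7]: 42

Max: 42 at [2:7]


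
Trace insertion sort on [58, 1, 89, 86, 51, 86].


Initial: [58, 1, 89, 86, 51, 86]
Insert 1: [1, 58, 89, 86, 51, 86]
Insert 89: [1, 58, 89, 86, 51, 86]
Insert 86: [1, 58, 86, 89, 51, 86]
Insert 51: [1, 51, 58, 86, 89, 86]
Insert 86: [1, 51, 58, 86, 86, 89]

Sorted: [1, 51, 58, 86, 86, 89]


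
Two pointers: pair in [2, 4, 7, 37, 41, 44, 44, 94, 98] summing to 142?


lo=0(2)+hi=8(98)=100
lo=1(4)+hi=8(98)=102
lo=2(7)+hi=8(98)=105
lo=3(37)+hi=8(98)=135
lo=4(41)+hi=8(98)=139
lo=5(44)+hi=8(98)=142

Yes: 44+98=142


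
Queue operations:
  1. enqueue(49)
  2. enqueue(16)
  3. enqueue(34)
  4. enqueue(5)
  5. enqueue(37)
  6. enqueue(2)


enqueue(49) -> [49]
enqueue(16) -> [49, 16]
enqueue(34) -> [49, 16, 34]
enqueue(5) -> [49, 16, 34, 5]
enqueue(37) -> [49, 16, 34, 5, 37]
enqueue(2) -> [49, 16, 34, 5, 37, 2]

Final queue: [49, 16, 34, 5, 37, 2]


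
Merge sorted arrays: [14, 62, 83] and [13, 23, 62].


Take 13 from B
Take 14 from A
Take 23 from B
Take 62 from A
Take 62 from B

Merged: [13, 14, 23, 62, 62, 83]


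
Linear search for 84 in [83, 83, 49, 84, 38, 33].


i=0: 83!=84
i=1: 83!=84
i=2: 49!=84
i=3: 84==84 found!

Found at 3, 4 comps
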